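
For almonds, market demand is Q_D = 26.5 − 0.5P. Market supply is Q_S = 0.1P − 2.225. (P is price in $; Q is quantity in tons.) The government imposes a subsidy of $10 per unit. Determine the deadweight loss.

$4.17

In inverse form: demand P = 53 − 2Q, supply P = 22.25 + 10Q.
Competitive equilibrium: 53 − 2Q = 22.25 + 10Q → Q* = 2.5625, P* = 47.875.
The subsidy lowers effective supply by 10: P = 12.25 + 10Q.
New quantity: 53 − 2Q = 12.25 + 10Q → Q' = 3.3958.
Overproduction ΔQ = 3.3958 − 2.5625 = 0.8333; wedge = subsidy = 10.
Deadweight loss = ½ × 0.8333 × 10 = $4.17.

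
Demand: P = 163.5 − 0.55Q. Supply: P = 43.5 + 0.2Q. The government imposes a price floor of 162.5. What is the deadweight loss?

Competitive equilibrium: 163.5 − 0.55Q = 43.5 + 0.2Q → Q* = 160, P* = 75.5.
At the floor P = 162.5, quantity demanded = (163.5 − 162.5)/0.55 = 1.8182.
Sellers' marginal cost at Q' = 1.8182: 43.5 + 0.2·1.8182 = 43.8636.
ΔQ = 160 − 1.8182 = 158.1818; wedge = 162.5 − 43.8636 = 118.6364.
The triangle = ½ × 158.1818 × 118.6364 = 9383.06.

9383.06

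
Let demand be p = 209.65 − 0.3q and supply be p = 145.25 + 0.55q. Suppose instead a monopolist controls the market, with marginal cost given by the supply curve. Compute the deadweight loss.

166.02

Competitive equilibrium: 209.65 − 0.3q = 145.25 + 0.55q → q* = 75.7647, p* = 186.9206.
Marginal revenue: MR = 209.65 − 0.6q. Set MR = MC: 209.65 − 0.6q = 145.25 + 0.55q → q_m = 56.
Price p_m = 209.65 − 0.3·56 = 192.85; MC(q_m) = 145.25 + 0.55·56 = 176.05.
Competitive q* = 75.7647, so Δq = 19.7647; wedge = 192.85 − 176.05 = 16.8.
Deadweight loss = ½ × 19.7647 × 16.8 = 166.02.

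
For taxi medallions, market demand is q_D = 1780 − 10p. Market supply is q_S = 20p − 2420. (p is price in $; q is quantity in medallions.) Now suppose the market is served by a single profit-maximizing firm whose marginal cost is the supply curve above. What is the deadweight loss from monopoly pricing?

In inverse form: demand p = 178 − 0.1q, supply p = 121 + 0.05q.
Competitive equilibrium: 178 − 0.1q = 121 + 0.05q → q* = 380, p* = 140.
Marginal revenue: MR = 178 − 0.2q. Set MR = MC: 178 − 0.2q = 121 + 0.05q → q_m = 228.
Price p_m = 178 − 0.1·228 = 155.2; MC(q_m) = 121 + 0.05·228 = 132.4.
Competitive q* = 380, so Δq = 152; wedge = 155.2 − 132.4 = 22.8.
Deadweight loss = ½ × 152 × 22.8 = $1732.80.

$1732.80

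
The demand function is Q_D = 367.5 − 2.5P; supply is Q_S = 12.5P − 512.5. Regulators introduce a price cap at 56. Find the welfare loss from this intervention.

266.67

In inverse form: demand P = 147 − 0.4Q, supply P = 41 + 0.08Q.
Competitive equilibrium: 147 − 0.4Q = 41 + 0.08Q → Q* = 220.8333, P* = 58.6667.
At the ceiling P = 56, quantity supplied = (56 − 41)/0.08 = 187.5.
Willingness to pay at Q' = 187.5: 147 − 0.4·187.5 = 72.
ΔQ = 220.8333 − 187.5 = 33.3333; wedge = 72 − 56 = 16.
Deadweight loss = ½ × 33.3333 × 16 = 266.67.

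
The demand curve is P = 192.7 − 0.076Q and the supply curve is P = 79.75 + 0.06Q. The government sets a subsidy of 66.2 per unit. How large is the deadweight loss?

16111.91

Competitive equilibrium: 192.7 − 0.076Q = 79.75 + 0.06Q → Q* = 830.5147, P* = 129.5809.
The subsidy lowers effective supply by 66.2: P = 13.55 + 0.06Q.
New quantity: 192.7 − 0.076Q = 13.55 + 0.06Q → Q' = 1317.2794.
Overproduction ΔQ = 1317.2794 − 830.5147 = 486.7647; wedge = subsidy = 66.2.
DWL = ½ × 486.7647 × 66.2 = 16111.91.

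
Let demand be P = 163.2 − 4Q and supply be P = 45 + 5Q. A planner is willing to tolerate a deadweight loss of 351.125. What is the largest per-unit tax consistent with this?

Competitive equilibrium: 163.2 − 4Q = 45 + 5Q → Q* = 13.1333, P* = 110.6667.
A tax t gives ΔQ = t/9 and wedge t, so DWL = t²/18.
t²/18 = 351.125 → t² = 6320.25 → t = 79.5.

79.5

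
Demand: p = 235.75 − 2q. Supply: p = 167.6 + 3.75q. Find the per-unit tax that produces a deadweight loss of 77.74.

Competitive equilibrium: 235.75 − 2q = 167.6 + 3.75q → q* = 11.8522, p* = 212.0457.
A tax t gives Δq = t/5.75 and wedge t, so DWL = t²/11.5.
t²/11.5 = 77.74 → t² = 894.01 → t = 29.9.

29.9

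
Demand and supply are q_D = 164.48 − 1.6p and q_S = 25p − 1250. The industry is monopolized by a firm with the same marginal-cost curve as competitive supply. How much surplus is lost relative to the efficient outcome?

In inverse form: demand p = 102.8 − 0.625q, supply p = 50 + 0.04q.
Competitive equilibrium: 102.8 − 0.625q = 50 + 0.04q → q* = 79.3985, p* = 53.1759.
Marginal revenue: MR = 102.8 − 1.25q. Set MR = MC: 102.8 − 1.25q = 50 + 0.04q → q_m = 40.9302.
Price p_m = 102.8 − 0.625·40.9302 = 77.2186; MC(q_m) = 50 + 0.04·40.9302 = 51.6372.
Competitive q* = 79.3985, so Δq = 38.4683; wedge = 77.2186 − 51.6372 = 25.5814.
Welfare loss = ½ × 38.4683 × 25.5814 = 492.04.

492.04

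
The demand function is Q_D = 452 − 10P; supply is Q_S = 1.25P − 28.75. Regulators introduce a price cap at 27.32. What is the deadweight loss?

167.042

In inverse form: demand P = 45.2 − 0.1Q, supply P = 23 + 0.8Q.
Competitive equilibrium: 45.2 − 0.1Q = 23 + 0.8Q → Q* = 24.6667, P* = 42.7333.
At the ceiling P = 27.32, quantity supplied = (27.32 − 23)/0.8 = 5.4.
Willingness to pay at Q' = 5.4: 45.2 − 0.1·5.4 = 44.66.
ΔQ = 24.6667 − 5.4 = 19.2667; wedge = 44.66 − 27.32 = 17.34.
DWL = ½ × 19.2667 × 17.34 = 167.042.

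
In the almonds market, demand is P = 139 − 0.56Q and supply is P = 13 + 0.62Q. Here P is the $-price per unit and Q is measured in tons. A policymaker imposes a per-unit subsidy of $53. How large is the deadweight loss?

$1190.25

Competitive equilibrium: 139 − 0.56Q = 13 + 0.62Q → Q* = 106.7797, P* = 79.2034.
The subsidy lowers effective supply by 53: P = 0.62Q − 40.
New quantity: 139 − 0.56Q = 0.62Q − 40 → Q' = 151.6949.
Overproduction ΔQ = 151.6949 − 106.7797 = 44.9152; wedge = subsidy = 53.
Deadweight loss = ½ × 44.9152 × 53 = $1190.25.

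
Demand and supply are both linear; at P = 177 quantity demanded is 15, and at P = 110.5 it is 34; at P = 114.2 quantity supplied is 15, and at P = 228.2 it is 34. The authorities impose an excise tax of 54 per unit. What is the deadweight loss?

Demand slope = (110.5 − 177)/(34 − 15) = −3.5, so P = 229.5 − 3.5Q.
Supply slope = (228.2 − 114.2)/(34 − 15) = 6, so P = 24.2 + 6Q.
Competitive equilibrium: 229.5 − 3.5Q = 24.2 + 6Q → Q* = 21.6105, P* = 153.8632.
With the tax, the buyer price exceeds the seller price by 54: (229.5 − 3.5Q) − (24.2 + 6Q) = 54 → Q' = 15.9263.
ΔQ = 21.6105 − 15.9263 = 5.6842; the wedge equals the tax, 54.
The triangle = ½ × 5.6842 × 54 = 153.47.

153.47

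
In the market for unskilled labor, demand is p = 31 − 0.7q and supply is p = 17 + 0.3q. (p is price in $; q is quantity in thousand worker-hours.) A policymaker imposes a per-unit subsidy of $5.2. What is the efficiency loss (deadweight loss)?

$13.52 thousand

Competitive equilibrium: 31 − 0.7q = 17 + 0.3q → q* = 14, p* = 21.2.
The subsidy lowers effective supply by 5.2: p = 11.8 + 0.3q.
New quantity: 31 − 0.7q = 11.8 + 0.3q → q' = 19.2.
Overproduction Δq = 19.2 − 14 = 5.2; wedge = subsidy = 5.2.
Deadweight loss = ½ × 5.2 × 5.2 = $13.52 thousand.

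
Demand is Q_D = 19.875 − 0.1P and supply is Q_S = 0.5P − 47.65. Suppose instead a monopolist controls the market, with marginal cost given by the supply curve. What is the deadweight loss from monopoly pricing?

In inverse form: demand P = 198.75 − 10Q, supply P = 95.3 + 2Q.
Competitive equilibrium: 198.75 − 10Q = 95.3 + 2Q → Q* = 8.6208, P* = 112.5417.
Marginal revenue: MR = 198.75 − 20Q. Set MR = MC: 198.75 − 20Q = 95.3 + 2Q → Q_m = 4.7023.
Price P_m = 198.75 − 10·4.7023 = 151.727; MC(Q_m) = 95.3 + 2·4.7023 = 104.7046.
Competitive Q* = 8.6208, so ΔQ = 3.9185; wedge = 151.727 − 104.7046 = 47.0224.
Welfare loss = ½ × 3.9185 × 47.0224 = 92.13.

92.13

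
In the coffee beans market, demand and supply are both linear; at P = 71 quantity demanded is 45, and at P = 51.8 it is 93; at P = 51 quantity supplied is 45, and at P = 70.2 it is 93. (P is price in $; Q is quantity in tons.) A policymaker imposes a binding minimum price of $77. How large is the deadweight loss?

$640

Demand slope = (51.8 − 71)/(93 − 45) = −0.4, so P = 89 − 0.4Q.
Supply slope = (70.2 − 51)/(93 − 45) = 0.4, so P = 33 + 0.4Q.
Competitive equilibrium: 89 − 0.4Q = 33 + 0.4Q → Q* = 70, P* = 61.
At the floor P = 77, quantity demanded = (89 − 77)/0.4 = 30.
Sellers' marginal cost at Q' = 30: 33 + 0.4·30 = 45.
ΔQ = 70 − 30 = 40; wedge = 77 − 45 = 32.
Welfare loss = ½ × 40 × 32 = $640.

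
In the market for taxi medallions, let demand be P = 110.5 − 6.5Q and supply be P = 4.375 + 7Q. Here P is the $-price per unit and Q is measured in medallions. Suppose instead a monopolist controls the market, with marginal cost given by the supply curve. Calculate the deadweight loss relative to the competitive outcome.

Competitive equilibrium: 110.5 − 6.5Q = 4.375 + 7Q → Q* = 7.8611, P* = 59.4028.
Marginal revenue: MR = 110.5 − 13Q. Set MR = MC: 110.5 − 13Q = 4.375 + 7Q → Q_m = 5.3063.
Price P_m = 110.5 − 6.5·5.3063 = 76.0091; MC(Q_m) = 4.375 + 7·5.3063 = 41.5191.
Competitive Q* = 7.8611, so ΔQ = 2.5548; wedge = 76.0091 − 41.5191 = 34.49.
Deadweight loss = ½ × 2.5548 × 34.49 = $44.06.

$44.06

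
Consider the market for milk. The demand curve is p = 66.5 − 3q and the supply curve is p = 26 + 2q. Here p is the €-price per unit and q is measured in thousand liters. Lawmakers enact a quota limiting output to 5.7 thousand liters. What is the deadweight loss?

€14.40 thousand

Competitive equilibrium: 66.5 − 3q = 26 + 2q → q* = 8.1, p* = 42.2.
At q = 5.7: demand price = 66.5 − 3·5.7 = 49.4; supply price = 26 + 2·5.7 = 37.4.
Δq = 8.1 − 5.7 = 2.4; wedge = 49.4 − 37.4 = 12.
Welfare loss = ½ × 2.4 × 12 = €14.40 thousand.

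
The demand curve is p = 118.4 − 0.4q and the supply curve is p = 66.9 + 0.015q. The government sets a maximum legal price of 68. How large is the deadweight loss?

534.70

Competitive equilibrium: 118.4 − 0.4q = 66.9 + 0.015q → q* = 124.09639, p* = 68.76145.
At the ceiling p = 68, quantity supplied = (68 − 66.9)/0.015 = 73.33333.
Willingness to pay at q' = 73.33333: 118.4 − 0.4·73.33333 = 89.06667.
Δq = 124.09639 − 73.33333 = 50.76306; wedge = 89.06667 − 68 = 21.06667.
Deadweight loss = ½ × 50.76306 × 21.06667 = 534.70.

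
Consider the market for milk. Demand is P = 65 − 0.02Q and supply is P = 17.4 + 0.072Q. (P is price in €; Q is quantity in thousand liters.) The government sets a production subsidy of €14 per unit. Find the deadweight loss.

Competitive equilibrium: 65 − 0.02Q = 17.4 + 0.072Q → Q* = 517.3913, P* = 54.6522.
The subsidy lowers effective supply by 14: P = 3.4 + 0.072Q.
New quantity: 65 − 0.02Q = 3.4 + 0.072Q → Q' = 669.5652.
Overproduction ΔQ = 669.5652 − 517.3913 = 152.1739; wedge = subsidy = 14.
Welfare loss = ½ × 152.1739 × 14 = €1065.22 thousand.

€1065.22 thousand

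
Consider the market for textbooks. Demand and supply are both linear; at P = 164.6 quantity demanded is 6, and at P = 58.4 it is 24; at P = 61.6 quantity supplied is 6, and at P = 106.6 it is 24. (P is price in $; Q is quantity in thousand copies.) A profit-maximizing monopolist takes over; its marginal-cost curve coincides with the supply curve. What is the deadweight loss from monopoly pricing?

$238.44 thousand

Demand slope = (58.4 − 164.6)/(24 − 6) = −5.9, so P = 200 − 5.9Q.
Supply slope = (106.6 − 61.6)/(24 − 6) = 2.5, so P = 46.6 + 2.5Q.
Competitive equilibrium: 200 − 5.9Q = 46.6 + 2.5Q → Q* = 18.2619, P* = 92.25476.
Marginal revenue: MR = 200 − 11.8Q. Set MR = MC: 200 − 11.8Q = 46.6 + 2.5Q → Q_m = 10.72727.
Price P_m = 200 − 5.9·10.72727 = 136.70911; MC(Q_m) = 46.6 + 2.5·10.72727 = 73.41818.
Competitive Q* = 18.2619, so ΔQ = 7.53463; wedge = 136.70911 − 73.41818 = 63.29093.
DWL = ½ × 7.53463 × 63.29093 = $238.44 thousand.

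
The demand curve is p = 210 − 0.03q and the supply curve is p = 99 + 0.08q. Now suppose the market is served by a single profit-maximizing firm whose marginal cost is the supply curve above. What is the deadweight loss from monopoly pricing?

2571.64

Competitive equilibrium: 210 − 0.03q = 99 + 0.08q → q* = 1009.0909, p* = 179.7273.
Marginal revenue: MR = 210 − 0.06q. Set MR = MC: 210 − 0.06q = 99 + 0.08q → q_m = 792.8571.
Price p_m = 210 − 0.03·792.8571 = 186.2143; MC(q_m) = 99 + 0.08·792.8571 = 162.4286.
Competitive q* = 1009.0909, so Δq = 216.2338; wedge = 186.2143 − 162.4286 = 23.7857.
DWL = ½ × 216.2338 × 23.7857 = 2571.64.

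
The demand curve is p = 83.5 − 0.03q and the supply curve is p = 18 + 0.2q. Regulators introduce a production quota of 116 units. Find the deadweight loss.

Competitive equilibrium: 83.5 − 0.03q = 18 + 0.2q → q* = 284.7826, p* = 74.9565.
At q = 116: demand price = 83.5 − 0.03·116 = 80.02; supply price = 18 + 0.2·116 = 41.2.
Δq = 284.7826 − 116 = 168.7826; wedge = 80.02 − 41.2 = 38.82.
DWL = ½ × 168.7826 × 38.82 = 3276.07.

3276.07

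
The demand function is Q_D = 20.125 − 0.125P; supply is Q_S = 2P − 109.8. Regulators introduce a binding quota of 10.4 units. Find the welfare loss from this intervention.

18.43

In inverse form: demand P = 161 − 8Q, supply P = 54.9 + 0.5Q.
Competitive equilibrium: 161 − 8Q = 54.9 + 0.5Q → Q* = 12.4824, P* = 61.1412.
At Q = 10.4: demand price = 161 − 8·10.4 = 77.8; supply price = 54.9 + 0.5·10.4 = 60.1.
ΔQ = 12.4824 − 10.4 = 2.0824; wedge = 77.8 − 60.1 = 17.7.
Deadweight loss = ½ × 2.0824 × 17.7 = 18.43.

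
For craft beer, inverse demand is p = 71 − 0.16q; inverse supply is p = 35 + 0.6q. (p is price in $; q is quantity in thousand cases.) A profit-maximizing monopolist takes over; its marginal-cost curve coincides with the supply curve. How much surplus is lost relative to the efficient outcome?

Competitive equilibrium: 71 − 0.16q = 35 + 0.6q → q* = 47.3684, p* = 63.4211.
Marginal revenue: MR = 71 − 0.32q. Set MR = MC: 71 − 0.32q = 35 + 0.6q → q_m = 39.1304.
Price p_m = 71 − 0.16·39.1304 = 64.7391; MC(q_m) = 35 + 0.6·39.1304 = 58.4782.
Competitive q* = 47.3684, so Δq = 8.238; wedge = 64.7391 − 58.4782 = 6.2609.
The triangle = ½ × 8.238 × 6.2609 = $25.79 thousand.

$25.79 thousand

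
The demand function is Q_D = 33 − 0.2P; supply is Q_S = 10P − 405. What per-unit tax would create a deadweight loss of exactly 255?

51

In inverse form: demand P = 165 − 5Q, supply P = 40.5 + 0.1Q.
Competitive equilibrium: 165 − 5Q = 40.5 + 0.1Q → Q* = 24.4118, P* = 42.9412.
A tax t gives ΔQ = t/5.1 and wedge t, so DWL = t²/10.2.
t²/10.2 = 255 → t² = 2601 → t = 51.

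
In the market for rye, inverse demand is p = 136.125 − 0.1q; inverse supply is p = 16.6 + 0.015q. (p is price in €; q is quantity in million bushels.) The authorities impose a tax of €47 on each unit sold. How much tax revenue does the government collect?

Competitive equilibrium: 136.125 − 0.1q = 16.6 + 0.015q → q* = 1039.3478, p* = 32.1902.
With the tax, the buyer price exceeds the seller price by 47: (136.125 − 0.1q) − (16.6 + 0.015q) = 47 → q' = 630.6522.
Tax revenue = 47 × 630.6522 = €29640.65 million.

€29640.65 million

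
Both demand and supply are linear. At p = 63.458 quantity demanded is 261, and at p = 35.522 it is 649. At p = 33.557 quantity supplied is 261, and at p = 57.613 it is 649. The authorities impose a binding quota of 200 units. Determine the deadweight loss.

Demand slope = (35.522 − 63.458)/(649 − 261) = −0.072, so p = 82.25 − 0.072q.
Supply slope = (57.613 − 33.557)/(649 − 261) = 0.062, so p = 17.375 + 0.062q.
Competitive equilibrium: 82.25 − 0.072q = 17.375 + 0.062q → q* = 484.1418, p* = 47.3918.
At q = 200: demand price = 82.25 − 0.072·200 = 67.85; supply price = 17.375 + 0.062·200 = 29.775.
Δq = 484.1418 − 200 = 284.1418; wedge = 67.85 − 29.775 = 38.075.
DWL = ½ × 284.1418 × 38.075 = 5409.35.

5409.35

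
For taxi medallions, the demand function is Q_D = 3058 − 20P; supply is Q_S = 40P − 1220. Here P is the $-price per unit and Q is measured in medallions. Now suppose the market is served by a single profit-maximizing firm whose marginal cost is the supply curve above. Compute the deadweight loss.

In inverse form: demand P = 152.9 − 0.05Q, supply P = 30.5 + 0.025Q.
Competitive equilibrium: 152.9 − 0.05Q = 30.5 + 0.025Q → Q* = 1632, P* = 71.3.
Marginal revenue: MR = 152.9 − 0.1Q. Set MR = MC: 152.9 − 0.1Q = 30.5 + 0.025Q → Q_m = 979.2.
Price P_m = 152.9 − 0.05·979.2 = 103.94; MC(Q_m) = 30.5 + 0.025·979.2 = 54.98.
Competitive Q* = 1632, so ΔQ = 652.8; wedge = 103.94 − 54.98 = 48.96.
Welfare loss = ½ × 652.8 × 48.96 = $15980.544.

$15980.544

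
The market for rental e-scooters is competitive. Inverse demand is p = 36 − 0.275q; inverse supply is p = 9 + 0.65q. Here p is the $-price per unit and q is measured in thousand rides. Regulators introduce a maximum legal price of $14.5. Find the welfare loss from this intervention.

Competitive equilibrium: 36 − 0.275q = 9 + 0.65q → q* = 29.1892, p* = 27.973.
At the ceiling p = 14.5, quantity supplied = (14.5 − 9)/0.65 = 8.4615.
Willingness to pay at q' = 8.4615: 36 − 0.275·8.4615 = 33.6731.
Δq = 29.1892 − 8.4615 = 20.7277; wedge = 33.6731 − 14.5 = 19.1731.
Welfare loss = ½ × 20.7277 × 19.1731 = $198.71 thousand.

$198.71 thousand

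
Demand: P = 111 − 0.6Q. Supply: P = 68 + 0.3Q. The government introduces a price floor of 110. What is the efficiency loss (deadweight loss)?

Competitive equilibrium: 111 − 0.6Q = 68 + 0.3Q → Q* = 47.7778, P* = 82.3333.
At the floor P = 110, quantity demanded = (111 − 110)/0.6 = 1.6667.
Sellers' marginal cost at Q' = 1.6667: 68 + 0.3·1.6667 = 68.5.
ΔQ = 47.7778 − 1.6667 = 46.1111; wedge = 110 − 68.5 = 41.5.
DWL = ½ × 46.1111 × 41.5 = 956.81.

956.81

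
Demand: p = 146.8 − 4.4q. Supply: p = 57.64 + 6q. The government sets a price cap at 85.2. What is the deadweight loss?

Competitive equilibrium: 146.8 − 4.4q = 57.64 + 6q → q* = 8.5731, p* = 109.0785.
At the ceiling p = 85.2, quantity supplied = (85.2 − 57.64)/6 = 4.5933.
Willingness to pay at q' = 4.5933: 146.8 − 4.4·4.5933 = 126.5895.
Δq = 8.5731 − 4.5933 = 3.9798; wedge = 126.5895 − 85.2 = 41.3895.
DWL = ½ × 3.9798 × 41.3895 = 82.36.

82.36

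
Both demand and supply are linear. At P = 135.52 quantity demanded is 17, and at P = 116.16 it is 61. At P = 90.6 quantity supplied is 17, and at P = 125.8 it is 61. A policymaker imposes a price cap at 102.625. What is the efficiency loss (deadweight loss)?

278.51

Demand slope = (116.16 − 135.52)/(61 − 17) = −0.44, so P = 143 − 0.44Q.
Supply slope = (125.8 − 90.6)/(61 − 17) = 0.8, so P = 77 + 0.8Q.
Competitive equilibrium: 143 − 0.44Q = 77 + 0.8Q → Q* = 53.2258, P* = 119.5806.
At the ceiling P = 102.625, quantity supplied = (102.625 − 77)/0.8 = 32.0313.
Willingness to pay at Q' = 32.0313: 143 − 0.44·32.0313 = 128.9062.
ΔQ = 53.2258 − 32.0313 = 21.1945; wedge = 128.9062 − 102.625 = 26.2812.
DWL = ½ × 21.1945 × 26.2812 = 278.51.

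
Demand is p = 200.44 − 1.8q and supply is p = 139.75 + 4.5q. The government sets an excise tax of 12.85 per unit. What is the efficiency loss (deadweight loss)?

Competitive equilibrium: 200.44 − 1.8q = 139.75 + 4.5q → q* = 9.6333, p* = 183.1.
With the tax, the buyer price exceeds the seller price by 12.85: (200.44 − 1.8q) − (139.75 + 4.5q) = 12.85 → q' = 7.5937.
Δq = 9.6333 − 7.5937 = 2.0396; the wedge equals the tax, 12.85.
DWL = ½ × 2.0396 × 12.85 = 13.10.

13.10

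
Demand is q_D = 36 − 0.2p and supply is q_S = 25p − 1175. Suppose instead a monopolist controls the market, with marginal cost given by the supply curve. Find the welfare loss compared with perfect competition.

In inverse form: demand p = 180 − 5q, supply p = 47 + 0.04q.
Competitive equilibrium: 180 − 5q = 47 + 0.04q → q* = 26.3889, p* = 48.0556.
Marginal revenue: MR = 180 − 10q. Set MR = MC: 180 − 10q = 47 + 0.04q → q_m = 13.247.
Price p_m = 180 − 5·13.247 = 113.765; MC(q_m) = 47 + 0.04·13.247 = 47.5299.
Competitive q* = 26.3889, so Δq = 13.1419; wedge = 113.765 − 47.5299 = 66.2351.
Welfare loss = ½ × 13.1419 × 66.2351 = 435.23.

435.23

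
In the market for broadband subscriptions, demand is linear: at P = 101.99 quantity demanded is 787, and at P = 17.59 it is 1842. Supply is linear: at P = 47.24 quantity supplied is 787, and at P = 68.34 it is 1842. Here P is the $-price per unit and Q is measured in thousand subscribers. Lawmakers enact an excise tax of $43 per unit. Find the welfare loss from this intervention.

$9245 thousand

Demand slope = (17.59 − 101.99)/(1842 − 787) = −0.08, so P = 164.95 − 0.08Q.
Supply slope = (68.34 − 47.24)/(1842 − 787) = 0.02, so P = 31.5 + 0.02Q.
Competitive equilibrium: 164.95 − 0.08Q = 31.5 + 0.02Q → Q* = 1334.5, P* = 58.19.
With the tax, the buyer price exceeds the seller price by 43: (164.95 − 0.08Q) − (31.5 + 0.02Q) = 43 → Q' = 904.5.
ΔQ = 1334.5 − 904.5 = 430; the wedge equals the tax, 43.
The triangle = ½ × 430 × 43 = $9245 thousand.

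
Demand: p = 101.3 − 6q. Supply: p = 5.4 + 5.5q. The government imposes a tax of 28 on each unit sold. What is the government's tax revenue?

165.32

Competitive equilibrium: 101.3 − 6q = 5.4 + 5.5q → q* = 8.3391, p* = 51.2652.
With the tax, the buyer price exceeds the seller price by 28: (101.3 − 6q) − (5.4 + 5.5q) = 28 → q' = 5.9043.
Tax revenue = 28 × 5.9043 = 165.32.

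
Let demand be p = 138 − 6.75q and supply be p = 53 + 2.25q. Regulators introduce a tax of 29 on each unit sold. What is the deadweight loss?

Competitive equilibrium: 138 − 6.75q = 53 + 2.25q → q* = 9.4444, p* = 74.25.
With the tax, the buyer price exceeds the seller price by 29: (138 − 6.75q) − (53 + 2.25q) = 29 → q' = 6.2222.
Δq = 9.4444 − 6.2222 = 3.2222; the wedge equals the tax, 29.
The triangle = ½ × 3.2222 × 29 = 46.72.

46.72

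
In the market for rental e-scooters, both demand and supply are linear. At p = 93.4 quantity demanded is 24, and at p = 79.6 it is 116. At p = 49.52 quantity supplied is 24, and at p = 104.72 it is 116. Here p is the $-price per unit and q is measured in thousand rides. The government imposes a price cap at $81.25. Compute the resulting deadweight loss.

$11.86 thousand

Demand slope = (79.6 − 93.4)/(116 − 24) = −0.15, so p = 97 − 0.15q.
Supply slope = (104.72 − 49.52)/(116 − 24) = 0.6, so p = 35.12 + 0.6q.
Competitive equilibrium: 97 − 0.15q = 35.12 + 0.6q → q* = 82.5067, p* = 84.624.
At the ceiling p = 81.25, quantity supplied = (81.25 − 35.12)/0.6 = 76.8833.
Willingness to pay at q' = 76.8833: 97 − 0.15·76.8833 = 85.4675.
Δq = 82.5067 − 76.8833 = 5.6234; wedge = 85.4675 − 81.25 = 4.2175.
DWL = ½ × 5.6234 × 4.2175 = $11.86 thousand.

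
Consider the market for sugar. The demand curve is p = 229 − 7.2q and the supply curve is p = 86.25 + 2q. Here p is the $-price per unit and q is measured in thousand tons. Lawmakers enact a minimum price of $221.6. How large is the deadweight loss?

$965.62 thousand

Competitive equilibrium: 229 − 7.2q = 86.25 + 2q → q* = 15.5163, p* = 117.2826.
At the floor p = 221.6, quantity demanded = (229 − 221.6)/7.2 = 1.0278.
Sellers' marginal cost at q' = 1.0278: 86.25 + 2·1.0278 = 88.3056.
Δq = 15.5163 − 1.0278 = 14.4885; wedge = 221.6 − 88.3056 = 133.2944.
DWL = ½ × 14.4885 × 133.2944 = $965.62 thousand.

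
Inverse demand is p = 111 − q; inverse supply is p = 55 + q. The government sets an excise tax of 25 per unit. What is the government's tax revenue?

387.50

Competitive equilibrium: 111 − q = 55 + q → q* = 28, p* = 83.
With the tax, the buyer price exceeds the seller price by 25: (111 − q) − (55 + q) = 25 → q' = 15.5.
Tax revenue = 25 × 15.5 = 387.50.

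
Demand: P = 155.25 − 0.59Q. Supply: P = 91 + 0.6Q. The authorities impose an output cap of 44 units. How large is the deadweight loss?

Competitive equilibrium: 155.25 − 0.59Q = 91 + 0.6Q → Q* = 53.9916, P* = 123.395.
At Q = 44: demand price = 155.25 − 0.59·44 = 129.29; supply price = 91 + 0.6·44 = 117.4.
ΔQ = 53.9916 − 44 = 9.9916; wedge = 129.29 − 117.4 = 11.89.
Deadweight loss = ½ × 9.9916 × 11.89 = 59.40.

59.40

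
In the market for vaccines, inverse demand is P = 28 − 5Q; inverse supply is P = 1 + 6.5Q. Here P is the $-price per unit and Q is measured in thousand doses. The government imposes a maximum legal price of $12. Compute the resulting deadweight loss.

$2.47 thousand

Competitive equilibrium: 28 − 5Q = 1 + 6.5Q → Q* = 2.3478, P* = 16.2609.
At the ceiling P = 12, quantity supplied = (12 − 1)/6.5 = 1.6923.
Willingness to pay at Q' = 1.6923: 28 − 5·1.6923 = 19.5385.
ΔQ = 2.3478 − 1.6923 = 0.6555; wedge = 19.5385 − 12 = 7.5385.
Welfare loss = ½ × 0.6555 × 7.5385 = $2.47 thousand.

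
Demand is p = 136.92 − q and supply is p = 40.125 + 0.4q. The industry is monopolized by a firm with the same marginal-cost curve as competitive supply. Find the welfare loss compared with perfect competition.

580.93

Competitive equilibrium: 136.92 − q = 40.125 + 0.4q → q* = 69.1393, p* = 67.7807.
Marginal revenue: MR = 136.92 − 2q. Set MR = MC: 136.92 − 2q = 40.125 + 0.4q → q_m = 40.3313.
Price p_m = 136.92 − 1·40.3313 = 96.5887; MC(q_m) = 40.125 + 0.4·40.3313 = 56.2575.
Competitive q* = 69.1393, so Δq = 28.808; wedge = 96.5887 − 56.2575 = 40.3312.
The triangle = ½ × 28.808 × 40.3312 = 580.93.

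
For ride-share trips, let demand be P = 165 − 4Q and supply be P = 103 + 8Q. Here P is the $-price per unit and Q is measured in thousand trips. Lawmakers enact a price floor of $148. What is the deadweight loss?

$5.04 thousand

Competitive equilibrium: 165 − 4Q = 103 + 8Q → Q* = 5.1667, P* = 144.3333.
At the floor P = 148, quantity demanded = (165 − 148)/4 = 4.25.
Sellers' marginal cost at Q' = 4.25: 103 + 8·4.25 = 137.
ΔQ = 5.1667 − 4.25 = 0.9167; wedge = 148 − 137 = 11.
Deadweight loss = ½ × 0.9167 × 11 = $5.04 thousand.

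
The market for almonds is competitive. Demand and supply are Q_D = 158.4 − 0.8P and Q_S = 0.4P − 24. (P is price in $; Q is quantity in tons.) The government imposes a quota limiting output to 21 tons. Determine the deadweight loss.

$468.075

In inverse form: demand P = 198 − 1.25Q, supply P = 60 + 2.5Q.
Competitive equilibrium: 198 − 1.25Q = 60 + 2.5Q → Q* = 36.8, P* = 152.
At Q = 21: demand price = 198 − 1.25·21 = 171.75; supply price = 60 + 2.5·21 = 112.5.
ΔQ = 36.8 − 21 = 15.8; wedge = 171.75 − 112.5 = 59.25.
Deadweight loss = ½ × 15.8 × 59.25 = $468.075.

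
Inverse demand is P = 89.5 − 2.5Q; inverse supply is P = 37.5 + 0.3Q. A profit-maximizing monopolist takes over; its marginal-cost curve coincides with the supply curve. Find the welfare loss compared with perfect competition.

107.44

Competitive equilibrium: 89.5 − 2.5Q = 37.5 + 0.3Q → Q* = 18.5714, P* = 43.0714.
Marginal revenue: MR = 89.5 − 5Q. Set MR = MC: 89.5 − 5Q = 37.5 + 0.3Q → Q_m = 9.8113.
Price P_m = 89.5 − 2.5·9.8113 = 64.9718; MC(Q_m) = 37.5 + 0.3·9.8113 = 40.4434.
Competitive Q* = 18.5714, so ΔQ = 8.7601; wedge = 64.9718 − 40.4434 = 24.5284.
The triangle = ½ × 8.7601 × 24.5284 = 107.44.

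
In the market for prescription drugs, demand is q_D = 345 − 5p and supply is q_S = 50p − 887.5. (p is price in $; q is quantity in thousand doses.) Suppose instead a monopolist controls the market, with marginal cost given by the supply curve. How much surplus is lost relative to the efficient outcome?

In inverse form: demand p = 69 − 0.2q, supply p = 17.75 + 0.02q.
Competitive equilibrium: 69 − 0.2q = 17.75 + 0.02q → q* = 232.9545, p* = 22.4091.
Marginal revenue: MR = 69 − 0.4q. Set MR = MC: 69 − 0.4q = 17.75 + 0.02q → q_m = 122.0238.
Price p_m = 69 − 0.2·122.0238 = 44.5952; MC(q_m) = 17.75 + 0.02·122.0238 = 20.1905.
Competitive q* = 232.9545, so Δq = 110.9307; wedge = 44.5952 − 20.1905 = 24.4047.
The triangle = ½ × 110.9307 × 24.4047 = $1353.62 thousand.

$1353.62 thousand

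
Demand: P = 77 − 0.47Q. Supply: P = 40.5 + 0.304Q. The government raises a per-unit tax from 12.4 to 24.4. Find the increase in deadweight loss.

285.27

Competitive equilibrium: 77 − 0.47Q = 40.5 + 0.304Q → Q* = 47.1576, P* = 54.8359.
For a per-unit tax t: ΔQ = t/0.774, so DWL = ½·t·(t/0.774) = t²/1.548.
At t = 12.4: DWL = 99.328. At t = 24.4: DWL = 384.599.
Increase = 384.599 − 99.328 = 285.27.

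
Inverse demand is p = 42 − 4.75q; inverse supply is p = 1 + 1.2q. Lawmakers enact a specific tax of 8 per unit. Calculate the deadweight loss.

Competitive equilibrium: 42 − 4.75q = 1 + 1.2q → q* = 6.8908, p* = 9.2689.
With the tax, the buyer price exceeds the seller price by 8: (42 − 4.75q) − (1 + 1.2q) = 8 → q' = 5.5462.
Δq = 6.8908 − 5.5462 = 1.3446; the wedge equals the tax, 8.
Deadweight loss = ½ × 1.3446 × 8 = 5.38.

5.38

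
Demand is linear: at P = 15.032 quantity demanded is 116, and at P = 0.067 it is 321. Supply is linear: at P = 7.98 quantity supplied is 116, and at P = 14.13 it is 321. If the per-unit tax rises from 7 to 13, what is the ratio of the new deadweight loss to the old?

Demand slope = (0.067 − 15.032)/(321 − 116) = −0.073, so P = 23.5 − 0.073Q.
Supply slope = (14.13 − 7.98)/(321 − 116) = 0.03, so P = 4.5 + 0.03Q.
Competitive equilibrium: 23.5 − 0.073Q = 4.5 + 0.03Q → Q* = 184.466, P* = 10.034.
For a per-unit tax t: ΔQ = t/0.103, so DWL = ½·t·(t/0.103) = t²/0.206.
At t = 7: DWL = 237.864. At t = 13: DWL = 820.388.
Ratio = (13/7)² = 3.449.

3.449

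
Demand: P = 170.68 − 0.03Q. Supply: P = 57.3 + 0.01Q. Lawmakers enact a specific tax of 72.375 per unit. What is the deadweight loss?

65476.76

Competitive equilibrium: 170.68 − 0.03Q = 57.3 + 0.01Q → Q* = 2834.5, P* = 85.645.
With the tax, the buyer price exceeds the seller price by 72.375: (170.68 − 0.03Q) − (57.3 + 0.01Q) = 72.375 → Q' = 1025.125.
ΔQ = 2834.5 − 1025.125 = 1809.375; the wedge equals the tax, 72.375.
DWL = ½ × 1809.375 × 72.375 = 65476.76.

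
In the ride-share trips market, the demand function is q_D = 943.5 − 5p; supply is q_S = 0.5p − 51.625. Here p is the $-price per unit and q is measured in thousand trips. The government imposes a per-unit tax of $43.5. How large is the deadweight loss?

$430.06 thousand

In inverse form: demand p = 188.7 − 0.2q, supply p = 103.25 + 2q.
Competitive equilibrium: 188.7 − 0.2q = 103.25 + 2q → q* = 38.8409, p* = 180.9318.
With the tax, the buyer price exceeds the seller price by 43.5: (188.7 − 0.2q) − (103.25 + 2q) = 43.5 → q' = 19.0682.
Δq = 38.8409 − 19.0682 = 19.7727; the wedge equals the tax, 43.5.
Welfare loss = ½ × 19.7727 × 43.5 = $430.06 thousand.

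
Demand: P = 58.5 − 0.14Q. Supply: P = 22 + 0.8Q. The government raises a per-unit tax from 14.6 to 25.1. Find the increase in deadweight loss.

221.73

Competitive equilibrium: 58.5 − 0.14Q = 22 + 0.8Q → Q* = 38.8298, P* = 53.0638.
For a per-unit tax t: ΔQ = t/0.94, so DWL = ½·t·(t/0.94) = t²/1.88.
At t = 14.6: DWL = 113.383. At t = 25.1: DWL = 335.112.
Increase = 335.112 − 113.383 = 221.73.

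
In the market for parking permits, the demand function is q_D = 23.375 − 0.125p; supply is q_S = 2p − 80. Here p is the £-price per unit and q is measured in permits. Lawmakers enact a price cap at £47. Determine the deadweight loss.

In inverse form: demand p = 187 − 8q, supply p = 40 + 0.5q.
Competitive equilibrium: 187 − 8q = 40 + 0.5q → q* = 17.2941, p* = 48.6471.
At the ceiling p = 47, quantity supplied = (47 − 40)/0.5 = 14.
Willingness to pay at q' = 14: 187 − 8·14 = 75.
Δq = 17.2941 − 14 = 3.2941; wedge = 75 − 47 = 28.
Deadweight loss = ½ × 3.2941 × 28 = £46.12.

£46.12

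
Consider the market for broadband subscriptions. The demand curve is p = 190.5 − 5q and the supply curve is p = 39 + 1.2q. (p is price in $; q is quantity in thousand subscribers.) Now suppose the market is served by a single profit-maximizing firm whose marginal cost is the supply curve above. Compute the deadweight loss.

Competitive equilibrium: 190.5 − 5q = 39 + 1.2q → q* = 24.4355, p* = 68.3226.
Marginal revenue: MR = 190.5 − 10q. Set MR = MC: 190.5 − 10q = 39 + 1.2q → q_m = 13.5268.
Price p_m = 190.5 − 5·13.5268 = 122.866; MC(q_m) = 39 + 1.2·13.5268 = 55.2322.
Competitive q* = 24.4355, so Δq = 10.9087; wedge = 122.866 − 55.2322 = 67.6338.
The triangle = ½ × 10.9087 × 67.6338 = $368.90 thousand.

$368.90 thousand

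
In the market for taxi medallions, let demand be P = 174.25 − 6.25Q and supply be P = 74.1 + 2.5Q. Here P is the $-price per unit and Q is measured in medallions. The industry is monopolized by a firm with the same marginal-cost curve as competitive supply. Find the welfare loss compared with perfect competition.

Competitive equilibrium: 174.25 − 6.25Q = 74.1 + 2.5Q → Q* = 11.4457, P* = 102.7143.
Marginal revenue: MR = 174.25 − 12.5Q. Set MR = MC: 174.25 − 12.5Q = 74.1 + 2.5Q → Q_m = 6.6767.
Price P_m = 174.25 − 6.25·6.6767 = 132.5206; MC(Q_m) = 74.1 + 2.5·6.6767 = 90.7918.
Competitive Q* = 11.4457, so ΔQ = 4.769; wedge = 132.5206 − 90.7918 = 41.7288.
The triangle = ½ × 4.769 × 41.7288 = $99.50.

$99.50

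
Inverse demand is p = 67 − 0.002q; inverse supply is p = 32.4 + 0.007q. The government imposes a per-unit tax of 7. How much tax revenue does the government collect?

21466.67

Competitive equilibrium: 67 − 0.002q = 32.4 + 0.007q → q* = 3844.4444, p* = 59.3111.
With the tax, the buyer price exceeds the seller price by 7: (67 − 0.002q) − (32.4 + 0.007q) = 7 → q' = 3066.6667.
Tax revenue = 7 × 3066.6667 = 21466.67.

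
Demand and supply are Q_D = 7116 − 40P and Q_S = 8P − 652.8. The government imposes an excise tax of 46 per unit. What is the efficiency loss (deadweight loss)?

In inverse form: demand P = 177.9 − 0.025Q, supply P = 81.6 + 0.125Q.
Competitive equilibrium: 177.9 − 0.025Q = 81.6 + 0.125Q → Q* = 642, P* = 161.85.
With the tax, the buyer price exceeds the seller price by 46: (177.9 − 0.025Q) − (81.6 + 0.125Q) = 46 → Q' = 335.3333.
ΔQ = 642 − 335.3333 = 306.6667; the wedge equals the tax, 46.
DWL = ½ × 306.6667 × 46 = 7053.33.

7053.33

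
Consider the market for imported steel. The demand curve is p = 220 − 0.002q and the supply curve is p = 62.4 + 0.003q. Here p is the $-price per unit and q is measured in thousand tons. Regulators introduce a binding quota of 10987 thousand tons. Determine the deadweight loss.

Competitive equilibrium: 220 − 0.002q = 62.4 + 0.003q → q* = 31520, p* = 156.96.
At q = 10987: demand price = 220 − 0.002·10987 = 198.026; supply price = 62.4 + 0.003·10987 = 95.361.
Δq = 31520 − 10987 = 20533; wedge = 198.026 − 95.361 = 102.665.
The triangle = ½ × 20533 × 102.665 = $1054010.22 thousand.

$1054010.22 thousand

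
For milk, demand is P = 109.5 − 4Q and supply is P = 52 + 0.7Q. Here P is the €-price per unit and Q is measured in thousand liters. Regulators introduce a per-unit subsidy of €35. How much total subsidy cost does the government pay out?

Competitive equilibrium: 109.5 − 4Q = 52 + 0.7Q → Q* = 12.234, P* = 60.5638.
The subsidy lowers effective supply by 35: P = 17 + 0.7Q.
New quantity: 109.5 − 4Q = 17 + 0.7Q → Q' = 19.6809.
Total subsidy cost = 35 × 19.6809 = €688.83 thousand.

€688.83 thousand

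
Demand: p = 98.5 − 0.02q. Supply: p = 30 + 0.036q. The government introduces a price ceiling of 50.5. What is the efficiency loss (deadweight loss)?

11967.62

Competitive equilibrium: 98.5 − 0.02q = 30 + 0.036q → q* = 1223.2143, p* = 74.0357.
At the ceiling p = 50.5, quantity supplied = (50.5 − 30)/0.036 = 569.4444.
Willingness to pay at q' = 569.4444: 98.5 − 0.02·569.4444 = 87.1111.
Δq = 1223.2143 − 569.4444 = 653.7699; wedge = 87.1111 − 50.5 = 36.6111.
Welfare loss = ½ × 653.7699 × 36.6111 = 11967.62.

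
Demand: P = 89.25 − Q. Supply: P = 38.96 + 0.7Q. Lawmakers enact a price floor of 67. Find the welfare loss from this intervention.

Competitive equilibrium: 89.25 − Q = 38.96 + 0.7Q → Q* = 29.5824, P* = 59.6676.
At the floor P = 67, quantity demanded = (89.25 − 67)/1 = 22.25.
Sellers' marginal cost at Q' = 22.25: 38.96 + 0.7·22.25 = 54.535.
ΔQ = 29.5824 − 22.25 = 7.3324; wedge = 67 − 54.535 = 12.465.
Welfare loss = ½ × 7.3324 × 12.465 = 45.70.

45.70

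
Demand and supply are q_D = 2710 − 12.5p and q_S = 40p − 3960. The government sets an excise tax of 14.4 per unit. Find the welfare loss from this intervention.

In inverse form: demand p = 216.8 − 0.08q, supply p = 99 + 0.025q.
Competitive equilibrium: 216.8 − 0.08q = 99 + 0.025q → q* = 1121.9048, p* = 127.0476.
With the tax, the buyer price exceeds the seller price by 14.4: (216.8 − 0.08q) − (99 + 0.025q) = 14.4 → q' = 984.7619.
Δq = 1121.9048 − 984.7619 = 137.1429; the wedge equals the tax, 14.4.
The triangle = ½ × 137.1429 × 14.4 = 987.43.

987.43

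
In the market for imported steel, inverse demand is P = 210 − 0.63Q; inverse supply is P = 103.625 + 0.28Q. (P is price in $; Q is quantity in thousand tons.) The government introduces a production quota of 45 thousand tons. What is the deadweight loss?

$2351.88 thousand

Competitive equilibrium: 210 − 0.63Q = 103.625 + 0.28Q → Q* = 116.8956, P* = 136.3558.
At Q = 45: demand price = 210 − 0.63·45 = 181.65; supply price = 103.625 + 0.28·45 = 116.225.
ΔQ = 116.8956 − 45 = 71.8956; wedge = 181.65 − 116.225 = 65.425.
DWL = ½ × 71.8956 × 65.425 = $2351.88 thousand.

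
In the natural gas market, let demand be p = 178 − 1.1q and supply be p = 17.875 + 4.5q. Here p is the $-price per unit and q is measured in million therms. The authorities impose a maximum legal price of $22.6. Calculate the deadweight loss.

Competitive equilibrium: 178 − 1.1q = 17.875 + 4.5q → q* = 28.59375, p* = 146.54688.
At the ceiling p = 22.6, quantity supplied = (22.6 − 17.875)/4.5 = 1.05.
Willingness to pay at q' = 1.05: 178 − 1.1·1.05 = 176.845.
Δq = 28.59375 − 1.05 = 27.54375; wedge = 176.845 − 22.6 = 154.245.
Deadweight loss = ½ × 27.54375 × 154.245 = $2124.24 million.

$2124.24 million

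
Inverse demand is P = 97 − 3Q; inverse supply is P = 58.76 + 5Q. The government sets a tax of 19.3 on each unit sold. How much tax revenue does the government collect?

45.69

Competitive equilibrium: 97 − 3Q = 58.76 + 5Q → Q* = 4.78, P* = 82.66.
With the tax, the buyer price exceeds the seller price by 19.3: (97 − 3Q) − (58.76 + 5Q) = 19.3 → Q' = 2.3675.
Tax revenue = 19.3 × 2.3675 = 45.69.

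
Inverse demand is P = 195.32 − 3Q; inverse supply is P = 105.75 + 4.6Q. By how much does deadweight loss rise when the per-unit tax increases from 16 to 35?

63.75

Competitive equilibrium: 195.32 − 3Q = 105.75 + 4.6Q → Q* = 11.7855, P* = 159.9634.
For a per-unit tax t: ΔQ = t/7.6, so DWL = ½·t·(t/7.6) = t²/15.2.
At t = 16: DWL = 16.842. At t = 35: DWL = 80.592.
Increase = 80.592 − 16.842 = 63.75.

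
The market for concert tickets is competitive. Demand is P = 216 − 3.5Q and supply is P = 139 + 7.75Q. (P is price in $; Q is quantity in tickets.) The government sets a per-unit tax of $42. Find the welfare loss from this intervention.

Competitive equilibrium: 216 − 3.5Q = 139 + 7.75Q → Q* = 6.8444, P* = 192.0444.
With the tax, the buyer price exceeds the seller price by 42: (216 − 3.5Q) − (139 + 7.75Q) = 42 → Q' = 3.1111.
ΔQ = 6.8444 − 3.1111 = 3.7333; the wedge equals the tax, 42.
DWL = ½ × 3.7333 × 42 = $78.40.

$78.40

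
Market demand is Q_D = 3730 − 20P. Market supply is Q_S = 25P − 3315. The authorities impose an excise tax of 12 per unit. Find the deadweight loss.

In inverse form: demand P = 186.5 − 0.05Q, supply P = 132.6 + 0.04Q.
Competitive equilibrium: 186.5 − 0.05Q = 132.6 + 0.04Q → Q* = 598.8889, P* = 156.5556.
With the tax, the buyer price exceeds the seller price by 12: (186.5 − 0.05Q) − (132.6 + 0.04Q) = 12 → Q' = 465.5556.
ΔQ = 598.8889 − 465.5556 = 133.3333; the wedge equals the tax, 12.
Welfare loss = ½ × 133.3333 × 12 = 800.

800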